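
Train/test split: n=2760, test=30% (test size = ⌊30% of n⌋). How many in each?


Test = ⌊2760·30/100⌋ = 828
Train = 2760 - 828 = 1932

Train: 1932, Test: 828


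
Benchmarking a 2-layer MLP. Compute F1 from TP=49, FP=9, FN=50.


Precision = 49/58 = 0.8448
Recall = 49/99 = 0.4949
F1 = 2·P·R/(P+R) = 2·TP/(2·TP+FP+FN) = 98/(98+9+50) = 98/157 = 0.6242

0.6242


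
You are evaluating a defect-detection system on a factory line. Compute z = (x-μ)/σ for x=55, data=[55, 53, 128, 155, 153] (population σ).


μ = 108.8, σ = 45.7489
z = (55 - 108.8)/45.7489 = -1.176

-1.176


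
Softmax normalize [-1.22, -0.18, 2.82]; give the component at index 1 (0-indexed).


Exponentials: e^-1.22=0.2952, e^-0.18=0.8353, e^2.82=16.7769
Sum = 17.9074
Softmax = [0.0165, 0.0466, 0.9369]
p[1] = 0.8353/17.9074 = 0.0466

0.0466


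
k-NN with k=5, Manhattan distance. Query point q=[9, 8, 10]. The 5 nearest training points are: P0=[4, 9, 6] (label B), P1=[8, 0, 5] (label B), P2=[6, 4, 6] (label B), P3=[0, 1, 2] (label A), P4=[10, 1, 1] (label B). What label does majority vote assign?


d(q,P0) = 10  (label B)
d(q,P1) = 14  (label B)
d(q,P2) = 11  (label B)
d(q,P3) = 24  (label A)
d(q,P4) = 17  (label B)
Votes: A=1, B=4
Majority → B

B


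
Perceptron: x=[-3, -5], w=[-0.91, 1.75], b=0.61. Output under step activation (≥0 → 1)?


z = (-3)·(-0.91) + (-5)·(1.75) + 0.61
  = -5.41
step(z) = 0 (z<0)

0


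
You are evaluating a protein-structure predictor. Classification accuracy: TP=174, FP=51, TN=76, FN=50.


Accuracy = (TP+TN)/(TP+TN+FP+FN)
= (174+76)/(351)
= 250/351 = 71.23%

71.23%


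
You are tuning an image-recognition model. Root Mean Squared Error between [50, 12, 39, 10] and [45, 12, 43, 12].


MSE = 45/4 = 11.25
RMSE = √(45/4) = 3.3541

3.3541


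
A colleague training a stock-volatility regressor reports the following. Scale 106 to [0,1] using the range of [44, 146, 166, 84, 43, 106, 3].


min=3, max=166
(106-3)/(166-3) = 103/163 = 0.6319

0.6319


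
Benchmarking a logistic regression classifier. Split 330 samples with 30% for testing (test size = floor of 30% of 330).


Test = ⌊330·30/100⌋ = 99
Train = 330 - 99 = 231

Train: 231, Test: 99


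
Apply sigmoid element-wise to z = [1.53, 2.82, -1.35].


σ(1.53) = 1/(1+e^-1.53) = 0.822
σ(2.82) = 1/(1+e^-2.82) = 0.9437
σ(-1.35) = 1/(1+e^1.35) = 0.2059
result = [0.822, 0.9437, 0.2059]

[0.822, 0.9437, 0.2059]


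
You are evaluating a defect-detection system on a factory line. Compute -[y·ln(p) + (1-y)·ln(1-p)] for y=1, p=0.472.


BCE = -[y·ln(p) + (1-y)·ln(1-p)]
= -1·ln(0.472) - 0
= -ln(0.472) = 0.7508

0.7508


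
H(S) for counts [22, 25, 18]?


Probabilities: [22/65, 25/65, 18/65] ≈ [0.3385, 0.3846, 0.2769]
H = -((22/65)·log₂(22/65) + (25/65)·log₂(25/65) + (18/65)·log₂(18/65))
  = 1.5722 bits

1.5722 bits


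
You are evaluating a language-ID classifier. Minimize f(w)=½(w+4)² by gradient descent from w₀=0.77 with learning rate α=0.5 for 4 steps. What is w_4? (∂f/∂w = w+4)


step 1: grad = 0.77+4 = 4.77; w = 0.77 - 0.5·(4.77) = -1.615
step 2: grad = -1.615+4 = 2.385; w = -1.615 - 0.5·(2.385) = -2.8075
step 3: grad = -2.8075+4 = 1.1925; w = -2.8075 - 0.5·(1.1925) = -3.40375
step 4: grad = -3.40375+4 = 0.59625; w = -3.40375 - 0.5·(0.59625) = -3.701875

-3.701875


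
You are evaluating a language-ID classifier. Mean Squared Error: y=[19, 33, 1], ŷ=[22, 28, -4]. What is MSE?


Squared errors: (19-22)²=9, (33-28)²=25, (1+ 4)²=25
Sum = 59
MSE = 59/3 = 59/3

59/3


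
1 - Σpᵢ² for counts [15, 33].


Probabilities: [15/48, 33/48] ≈ [0.3125, 0.6875]
Σpᵢ² = (225 + 1089)/48² = 1314/2304
Gini = 1 - Σpᵢ² = 1 - 1314/2304 = 0.4297

0.4297


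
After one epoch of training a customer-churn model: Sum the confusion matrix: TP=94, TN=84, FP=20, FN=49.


Total = TP + TN + FP + FN
= 94 + 84 + 20 + 49
= 247
(Predicted positive: 114, predicted negative: 133)

247


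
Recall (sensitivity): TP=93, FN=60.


Recall = TP/(TP+FN)
= 93/(93+60)
= 93/153 = 60.78%

60.78%


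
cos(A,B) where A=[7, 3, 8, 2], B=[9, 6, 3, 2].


A·B = 7·9 + 3·6 + 8·3 + 2·2 = 109
‖A‖ = √126 = 11.225, ‖B‖ = √130 = 11.4018
cos = 109/(√126·√130) = 109/√16380 = 0.8517

0.8517


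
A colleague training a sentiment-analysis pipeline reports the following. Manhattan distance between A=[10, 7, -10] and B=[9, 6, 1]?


d = |10-9| + |7-6| + |-10-1|
  = 1 + 1 + 11
  = 13

13


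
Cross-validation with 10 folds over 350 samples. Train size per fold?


Fold size = 350/10 = 35
Training per fold = 350 - 35 = 315

315


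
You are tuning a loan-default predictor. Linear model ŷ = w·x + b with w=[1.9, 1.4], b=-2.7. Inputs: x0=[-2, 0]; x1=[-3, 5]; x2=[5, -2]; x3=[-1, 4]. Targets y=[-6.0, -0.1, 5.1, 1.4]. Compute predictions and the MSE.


ŷ0 = (1.9)·(-2) + (1.4)·(0) - 2.7 = -6.5
ŷ1 = (1.9)·(-3) + (1.4)·(5) - 2.7 = -1.4
ŷ2 = (1.9)·(5) + (1.4)·(-2) - 2.7 = 4.0
ŷ3 = (1.9)·(-1) + (1.4)·(4) - 2.7 = 1.0
errors² = [0.25, 1.69, 1.21, 0.16]
MSE = 3.3100/4 = 0.8275

0.8275


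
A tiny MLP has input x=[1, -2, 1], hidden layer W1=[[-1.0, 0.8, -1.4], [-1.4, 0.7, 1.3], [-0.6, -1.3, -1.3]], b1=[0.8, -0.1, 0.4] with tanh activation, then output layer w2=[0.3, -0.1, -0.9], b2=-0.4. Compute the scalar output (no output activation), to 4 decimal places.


z1[0] = (-1.0)·(1) + (0.8)·(-2) + (-1.4)·(1) + 0.8 = -3.2
z1[1] = (-1.4)·(1) + (0.7)·(-2) + (1.3)·(1) - 0.1 = -1.6
z1[2] = (-0.6)·(1) + (-1.3)·(-2) + (-1.3)·(1) + 0.4 = 1.1
h = tanh(z1) = [-0.9967, -0.9217, 0.8005]
output = (0.3)·(-0.9967) + (-0.1)·(-0.9217) + (-0.9)·(0.8005) - 0.4 = -1.3273

-1.3273


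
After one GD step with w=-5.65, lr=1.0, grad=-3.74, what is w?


w_new = w - α·∇
= -5.65 - 1.0·-3.74
= -5.65 + 3.74
= -1.91

-1.91


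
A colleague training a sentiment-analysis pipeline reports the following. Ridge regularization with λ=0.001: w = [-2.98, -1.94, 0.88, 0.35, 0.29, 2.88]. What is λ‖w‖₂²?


‖w‖₂² = (-2.98)² + (-1.94)² + (0.88)² + (0.35)² + (0.29)² + (2.88)²
     = 8.8804 + 3.7636 + 0.7744 + 0.1225 + 0.0841 + 8.2944
     = 21.9194
λ·‖w‖₂² = 0.001·21.9194 = 0.021919

0.021919


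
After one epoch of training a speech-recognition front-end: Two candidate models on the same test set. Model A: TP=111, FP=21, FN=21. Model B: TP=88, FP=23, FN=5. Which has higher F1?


Model A: P=111/132=0.8409, R=111/132=0.8409, F1=2PR/(P+R)=2TP/(2TP+FP+FN)=222/264=0.8409
Model B: P=88/111=0.7928, R=88/93=0.9462, F1=2PR/(P+R)=2TP/(2TP+FP+FN)=176/204=0.8627
0.8409 < 0.8627 → Model B

Model B


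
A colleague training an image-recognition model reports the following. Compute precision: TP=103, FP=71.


Precision = TP/(TP+FP)
= 103/(103+71)
= 103/174 = 59.2%

59.2%


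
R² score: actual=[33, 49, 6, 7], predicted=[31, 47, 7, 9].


ȳ = 23.75
SS_res = Σ(y-ŷ)² = 13
SS_tot = Σ(y-ȳ)² = 1318.75
R² = 1 - SS_res/SS_tot = 1 - 0.0099 = 0.9901

0.9901


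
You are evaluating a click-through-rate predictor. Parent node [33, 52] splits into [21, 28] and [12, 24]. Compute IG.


Parent = [33, 52], H_parent = 0.9637
H_left = 0.9852 (n=49), H_right = 0.9183 (n=36)
H_children = (49/85)·0.9852 + (36/85)·0.9183 = 0.9569
IG = 0.9637 - 0.9569 = 0.0068

0.0068


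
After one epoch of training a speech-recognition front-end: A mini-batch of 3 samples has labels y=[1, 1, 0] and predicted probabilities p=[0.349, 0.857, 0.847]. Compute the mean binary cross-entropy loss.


L[0] = -ln(0.349) = 1.0527
L[1] = -ln(0.857) = 0.1543
L[2] = -ln(1-0.847) = -ln(0.153) = 1.8773
mean = (1.0527 + 0.1543 + 1.8773)/3 = 1.0281

1.0281


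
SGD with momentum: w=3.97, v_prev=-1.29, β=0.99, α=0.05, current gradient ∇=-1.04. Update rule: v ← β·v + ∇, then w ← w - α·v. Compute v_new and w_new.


v_new = 0.99·-1.29 - 1.04 = -1.2771 - 1.04 = -2.3171
w_new = 3.97 - 0.05·-2.3171 = 3.97 + 0.115855 = 4.085855

v_new=-2.3171, w_new=4.085855


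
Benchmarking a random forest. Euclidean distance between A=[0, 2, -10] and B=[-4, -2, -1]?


d = √((0+ 4)² + (2+ 2)² + (-10+ 1)²)
  = √(16 + 16 + 81)
  = √113 = 10.6301

10.6301


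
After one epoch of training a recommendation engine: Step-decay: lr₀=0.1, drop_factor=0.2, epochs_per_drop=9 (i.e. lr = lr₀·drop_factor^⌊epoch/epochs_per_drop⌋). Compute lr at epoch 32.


n_drops = ⌊32/9⌋ = 3
lr = 0.1·0.2^3 = 0.1·0.008 = 0.0008

0.0008


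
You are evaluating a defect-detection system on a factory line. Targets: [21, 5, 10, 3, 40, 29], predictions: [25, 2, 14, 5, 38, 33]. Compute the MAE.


Absolute errors: |21-25|=4, |5-2|=3, |10-14|=4, |3-5|=2, |40-38|=2, |29-33|=4
Sum = 19
MAE = 19/6 = 19/6

19/6


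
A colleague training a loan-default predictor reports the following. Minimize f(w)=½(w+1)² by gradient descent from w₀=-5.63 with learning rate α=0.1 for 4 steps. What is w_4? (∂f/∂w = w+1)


step 1: grad = -5.63+1 = -4.63; w = -5.63 - 0.1·(-4.63) = -5.167
step 2: grad = -5.167+1 = -4.167; w = -5.167 - 0.1·(-4.167) = -4.7503
step 3: grad = -4.7503+1 = -3.7503; w = -4.7503 - 0.1·(-3.7503) = -4.37527
step 4: grad = -4.37527+1 = -3.37527; w = -4.37527 - 0.1·(-3.37527) = -4.037743

-4.037743


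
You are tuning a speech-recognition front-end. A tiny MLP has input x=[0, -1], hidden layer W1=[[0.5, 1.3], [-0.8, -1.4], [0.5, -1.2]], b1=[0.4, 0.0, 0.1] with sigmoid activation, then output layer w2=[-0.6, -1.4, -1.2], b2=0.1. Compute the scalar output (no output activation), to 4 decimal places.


z1[0] = (0.5)·(0) + (1.3)·(-1) + 0.4 = -0.9
z1[1] = (-0.8)·(0) + (-1.4)·(-1) + 0.0 = 1.4
z1[2] = (0.5)·(0) + (-1.2)·(-1) + 0.1 = 1.3
h = sigmoid(z1) = [0.2891, 0.8022, 0.7858]
output = (-0.6)·(0.2891) + (-1.4)·(0.8022) + (-1.2)·(0.7858) + 0.1 = -2.1395

-2.1395


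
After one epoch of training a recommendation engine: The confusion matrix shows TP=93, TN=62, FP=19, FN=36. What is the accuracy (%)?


Accuracy = (TP+TN)/(TP+TN+FP+FN)
= (93+62)/(210)
= 155/210 = 73.81%

73.81%


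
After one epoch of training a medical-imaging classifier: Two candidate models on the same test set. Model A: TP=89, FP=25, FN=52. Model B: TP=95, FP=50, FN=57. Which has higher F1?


Model A: P=89/114=0.7807, R=89/141=0.6312, F1=2PR/(P+R)=2TP/(2TP+FP+FN)=178/255=0.698
Model B: P=95/145=0.6552, R=95/152=0.625, F1=2PR/(P+R)=2TP/(2TP+FP+FN)=190/297=0.6397
0.698 > 0.6397 → Model A

Model A


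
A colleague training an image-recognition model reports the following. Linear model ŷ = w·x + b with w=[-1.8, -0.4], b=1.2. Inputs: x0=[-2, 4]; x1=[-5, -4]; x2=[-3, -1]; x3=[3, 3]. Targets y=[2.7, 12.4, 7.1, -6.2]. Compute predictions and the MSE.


ŷ0 = (-1.8)·(-2) + (-0.4)·(4) + 1.2 = 3.2
ŷ1 = (-1.8)·(-5) + (-0.4)·(-4) + 1.2 = 11.8
ŷ2 = (-1.8)·(-3) + (-0.4)·(-1) + 1.2 = 7.0
ŷ3 = (-1.8)·(3) + (-0.4)·(3) + 1.2 = -5.4
errors² = [0.25, 0.36, 0.01, 0.64]
MSE = 1.2600/4 = 0.315

0.315


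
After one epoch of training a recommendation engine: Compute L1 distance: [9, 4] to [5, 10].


d = |9-5| + |4-10|
  = 4 + 6
  = 10

10


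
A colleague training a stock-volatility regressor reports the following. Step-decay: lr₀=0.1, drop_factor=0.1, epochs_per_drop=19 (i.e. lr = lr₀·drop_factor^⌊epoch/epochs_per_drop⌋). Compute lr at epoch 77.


n_drops = ⌊77/19⌋ = 4
lr = 0.1·0.1^4 = 0.1·0.0001 = 0.00001

0.00001


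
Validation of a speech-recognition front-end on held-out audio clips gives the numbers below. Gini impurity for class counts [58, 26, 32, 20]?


Probabilities: [58/136, 26/136, 32/136, 20/136] ≈ [0.4265, 0.1912, 0.2353, 0.1471]
Σpᵢ² = (3364 + 676 + 1024 + 400)/136² = 5464/18496
Gini = 1 - Σpᵢ² = 1 - 5464/18496 = 0.7046

0.7046


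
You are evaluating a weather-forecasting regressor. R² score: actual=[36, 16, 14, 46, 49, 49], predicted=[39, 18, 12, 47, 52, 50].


ȳ = 35
SS_res = Σ(y-ŷ)² = 28
SS_tot = Σ(y-ȳ)² = 1316
R² = 1 - SS_res/SS_tot = 1 - 0.0213 = 0.9787

0.9787


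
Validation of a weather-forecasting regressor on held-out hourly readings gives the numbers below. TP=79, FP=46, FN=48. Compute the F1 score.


Precision = 79/125 = 0.632
Recall = 79/127 = 0.622
F1 = 2·P·R/(P+R) = 2·TP/(2·TP+FP+FN) = 158/(158+46+48) = 158/252 = 0.627

0.627


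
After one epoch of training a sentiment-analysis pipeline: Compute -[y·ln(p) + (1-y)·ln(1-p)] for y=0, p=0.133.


BCE = -[y·ln(p) + (1-y)·ln(1-p)]
= -0 - 1·ln(1-0.133)
= -ln(0.867) = 0.1427

0.1427


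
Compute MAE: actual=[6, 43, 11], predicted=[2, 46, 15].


Absolute errors: |6-2|=4, |43-46|=3, |11-15|=4
Sum = 11
MAE = 11/3 = 11/3

11/3


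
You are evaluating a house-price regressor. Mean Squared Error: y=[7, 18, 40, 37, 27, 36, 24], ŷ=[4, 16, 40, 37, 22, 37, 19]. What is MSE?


Squared errors: (7-4)²=9, (18-16)²=4, (40-40)²=0, (37-37)²=0, (27-22)²=25, (36-37)²=1, (24-19)²=25
Sum = 64
MSE = 64/7 = 64/7

64/7


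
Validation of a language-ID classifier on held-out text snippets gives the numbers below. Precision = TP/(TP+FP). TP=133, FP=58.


Precision = TP/(TP+FP)
= 133/(133+58)
= 133/191 = 69.63%

69.63%


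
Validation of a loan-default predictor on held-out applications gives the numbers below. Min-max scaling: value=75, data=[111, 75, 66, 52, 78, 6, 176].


min=6, max=176
(75-6)/(176-6) = 69/170 = 0.4059

0.4059


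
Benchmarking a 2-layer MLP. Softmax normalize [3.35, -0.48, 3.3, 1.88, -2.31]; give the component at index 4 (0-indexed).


Exponentials: e^3.35=28.5027, e^-0.48=0.6188, e^3.3=27.1126, e^1.88=6.5535, e^-2.31=0.0993
Sum = 62.8869
Softmax = [0.4532, 0.0098, 0.4311, 0.1042, 0.0016]
p[4] = 0.0993/62.8869 = 0.0016

0.0016


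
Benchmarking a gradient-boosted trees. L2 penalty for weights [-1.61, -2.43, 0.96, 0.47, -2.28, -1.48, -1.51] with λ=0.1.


‖w‖₂² = (-1.61)² + (-2.43)² + (0.96)² + (0.47)² + (-2.28)² + (-1.48)² + (-1.51)²
     = 2.5921 + 5.9049 + 0.9216 + 0.2209 + 5.1984 + 2.1904 + 2.2801
     = 19.3084
λ·‖w‖₂² = 0.1·19.3084 = 1.93084

1.93084


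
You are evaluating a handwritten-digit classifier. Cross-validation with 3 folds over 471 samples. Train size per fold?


Fold size = 471/3 = 157
Training per fold = 471 - 157 = 314

314


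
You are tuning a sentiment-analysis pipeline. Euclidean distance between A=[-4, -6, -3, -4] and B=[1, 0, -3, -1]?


d = √((-4-1)² + (-6-0)² + (-3+ 3)² + (-4+ 1)²)
  = √(25 + 36 + 0 + 9)
  = √70 = 8.3666

8.3666


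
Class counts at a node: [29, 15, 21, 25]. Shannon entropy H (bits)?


Probabilities: [29/90, 15/90, 21/90, 25/90] ≈ [0.3222, 0.1667, 0.2333, 0.2778]
H = -((29/90)·log₂(29/90) + (15/90)·log₂(15/90) + (21/90)·log₂(21/90) + (25/90)·log₂(25/90))
  = 1.9605 bits

1.9605 bits


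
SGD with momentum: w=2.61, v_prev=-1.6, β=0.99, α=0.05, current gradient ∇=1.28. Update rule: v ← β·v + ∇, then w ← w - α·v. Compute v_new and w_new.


v_new = 0.99·-1.6 + 1.28 = -1.584 + 1.28 = -0.304
w_new = 2.61 - 0.05·-0.304 = 2.61 + 0.0152 = 2.6252

v_new=-0.304, w_new=2.6252


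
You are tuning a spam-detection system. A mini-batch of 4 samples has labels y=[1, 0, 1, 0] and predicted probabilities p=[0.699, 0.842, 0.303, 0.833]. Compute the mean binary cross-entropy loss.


L[0] = -ln(0.699) = 0.3581
L[1] = -ln(1-0.842) = -ln(0.158) = 1.8452
L[2] = -ln(0.303) = 1.194
L[3] = -ln(1-0.833) = -ln(0.167) = 1.7898
mean = (0.3581 + 1.8452 + 1.194 + 1.7898)/4 = 1.2968

1.2968


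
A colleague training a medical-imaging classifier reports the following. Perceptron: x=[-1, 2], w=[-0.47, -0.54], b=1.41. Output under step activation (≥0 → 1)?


z = (-1)·(-0.47) + (2)·(-0.54) + 1.41
  = 0.8
step(z) = 1 (z≥0)

1


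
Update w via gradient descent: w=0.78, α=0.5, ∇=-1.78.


w_new = w - α·∇
= 0.78 - 0.5·-1.78
= 0.78 + 0.89
= 1.67

1.67


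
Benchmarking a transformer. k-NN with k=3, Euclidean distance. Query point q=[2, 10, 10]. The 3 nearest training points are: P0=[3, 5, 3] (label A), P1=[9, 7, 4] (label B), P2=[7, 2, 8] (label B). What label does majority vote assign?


d(q,P0) = 8.6603  (label A)
d(q,P1) = 9.6954  (label B)
d(q,P2) = 9.6437  (label B)
Votes: A=1, B=2
Majority → B

B


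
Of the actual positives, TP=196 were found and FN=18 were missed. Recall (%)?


Recall = TP/(TP+FN)
= 196/(196+18)
= 196/214 = 91.59%

91.59%


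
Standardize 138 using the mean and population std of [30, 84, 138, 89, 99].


μ = 88, σ = 34.6468
z = (138 - 88)/34.6468 = 1.4431

1.4431


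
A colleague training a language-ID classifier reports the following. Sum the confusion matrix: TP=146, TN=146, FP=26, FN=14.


Total = TP + TN + FP + FN
= 146 + 146 + 26 + 14
= 332
(Predicted positive: 172, predicted negative: 160)

332


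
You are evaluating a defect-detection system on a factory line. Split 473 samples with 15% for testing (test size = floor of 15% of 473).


Test = ⌊473·15/100⌋ = 70
Train = 473 - 70 = 403

Train: 403, Test: 70


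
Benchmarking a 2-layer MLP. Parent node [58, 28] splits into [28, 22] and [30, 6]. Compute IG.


Parent = [58, 28], H_parent = 0.9103
H_left = 0.9896 (n=50), H_right = 0.65 (n=36)
H_children = (50/86)·0.9896 + (36/86)·0.65 = 0.8474
IG = 0.9103 - 0.8474 = 0.0629

0.0629


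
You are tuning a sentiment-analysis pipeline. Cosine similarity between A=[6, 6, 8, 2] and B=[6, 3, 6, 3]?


A·B = 6·6 + 6·3 + 8·6 + 2·3 = 108
‖A‖ = √140 = 11.8322, ‖B‖ = √90 = 9.4868
cos = 108/(√140·√90) = 108/√12600 = 0.9621

0.9621


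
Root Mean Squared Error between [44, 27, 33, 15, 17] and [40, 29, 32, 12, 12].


MSE = 55/5 = 11
RMSE = √(55/5) = 3.3166

3.3166


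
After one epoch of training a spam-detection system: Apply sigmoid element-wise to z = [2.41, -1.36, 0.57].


σ(2.41) = 1/(1+e^-2.41) = 0.9176
σ(-1.36) = 1/(1+e^1.36) = 0.2042
σ(0.57) = 1/(1+e^-0.57) = 0.6388
result = [0.9176, 0.2042, 0.6388]

[0.9176, 0.2042, 0.6388]


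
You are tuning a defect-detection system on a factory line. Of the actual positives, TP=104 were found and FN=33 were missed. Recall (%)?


Recall = TP/(TP+FN)
= 104/(104+33)
= 104/137 = 75.91%

75.91%


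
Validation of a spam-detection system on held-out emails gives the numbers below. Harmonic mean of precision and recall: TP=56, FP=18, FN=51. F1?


Precision = 56/74 = 0.7568
Recall = 56/107 = 0.5234
F1 = 2·P·R/(P+R) = 2·TP/(2·TP+FP+FN) = 112/(112+18+51) = 112/181 = 0.6188

0.6188


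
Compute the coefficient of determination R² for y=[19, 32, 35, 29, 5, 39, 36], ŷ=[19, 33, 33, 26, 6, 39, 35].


ȳ = 27.8571
SS_res = Σ(y-ŷ)² = 16
SS_tot = Σ(y-ȳ)² = 860.86
R² = 1 - SS_res/SS_tot = 1 - 0.0186 = 0.9814

0.9814


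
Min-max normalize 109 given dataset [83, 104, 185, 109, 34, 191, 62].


min=34, max=191
(109-34)/(191-34) = 75/157 = 0.4777

0.4777


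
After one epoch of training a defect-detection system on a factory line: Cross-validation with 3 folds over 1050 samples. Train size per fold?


Fold size = 1050/3 = 350
Training per fold = 1050 - 350 = 700

700


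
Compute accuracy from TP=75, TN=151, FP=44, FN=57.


Accuracy = (TP+TN)/(TP+TN+FP+FN)
= (75+151)/(327)
= 226/327 = 69.11%

69.11%


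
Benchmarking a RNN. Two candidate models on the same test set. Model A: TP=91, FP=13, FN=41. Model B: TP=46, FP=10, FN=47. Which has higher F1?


Model A: P=91/104=0.875, R=91/132=0.6894, F1=2PR/(P+R)=2TP/(2TP+FP+FN)=182/236=0.7712
Model B: P=46/56=0.8214, R=46/93=0.4946, F1=2PR/(P+R)=2TP/(2TP+FP+FN)=92/149=0.6174
0.7712 > 0.6174 → Model A

Model A


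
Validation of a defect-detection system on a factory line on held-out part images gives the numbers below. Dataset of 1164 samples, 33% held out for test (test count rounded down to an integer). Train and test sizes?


Test = ⌊1164·33/100⌋ = 384
Train = 1164 - 384 = 780

Train: 780, Test: 384


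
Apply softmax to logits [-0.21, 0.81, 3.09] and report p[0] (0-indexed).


Exponentials: e^-0.21=0.8106, e^0.81=2.2479, e^3.09=21.9771
Sum = 25.0356
Softmax = [0.0324, 0.0898, 0.8778]
p[0] = 0.8106/25.0356 = 0.0324

0.0324


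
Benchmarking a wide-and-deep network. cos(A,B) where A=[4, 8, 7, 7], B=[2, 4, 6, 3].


A·B = 4·2 + 8·4 + 7·6 + 7·3 = 103
‖A‖ = √178 = 13.3417, ‖B‖ = √65 = 8.0623
cos = 103/(√178·√65) = 103/√11570 = 0.9576

0.9576


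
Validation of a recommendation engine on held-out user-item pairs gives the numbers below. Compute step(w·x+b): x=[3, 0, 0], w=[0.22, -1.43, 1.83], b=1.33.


z = (3)·(0.22) + (0)·(-1.43) + (0)·(1.83) + 1.33
  = 1.99
step(z) = 1 (z≥0)

1


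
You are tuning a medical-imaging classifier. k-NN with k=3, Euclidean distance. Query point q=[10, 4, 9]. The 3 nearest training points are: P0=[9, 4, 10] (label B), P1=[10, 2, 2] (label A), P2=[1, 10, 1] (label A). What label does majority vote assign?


d(q,P0) = 1.4142  (label B)
d(q,P1) = 7.2801  (label A)
d(q,P2) = 13.4536  (label A)
Votes: A=2, B=1
Majority → A

A


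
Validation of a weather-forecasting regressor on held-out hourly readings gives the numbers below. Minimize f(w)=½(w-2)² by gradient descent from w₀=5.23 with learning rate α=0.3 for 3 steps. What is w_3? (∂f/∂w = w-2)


step 1: grad = 5.23-2 = 3.23; w = 5.23 - 0.3·(3.23) = 4.261
step 2: grad = 4.261-2 = 2.261; w = 4.261 - 0.3·(2.261) = 3.5827
step 3: grad = 3.5827-2 = 1.5827; w = 3.5827 - 0.3·(1.5827) = 3.10789

3.10789


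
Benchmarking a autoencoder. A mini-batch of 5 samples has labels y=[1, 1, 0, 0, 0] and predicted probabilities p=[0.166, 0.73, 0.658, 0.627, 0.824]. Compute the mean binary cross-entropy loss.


L[0] = -ln(0.166) = 1.7958
L[1] = -ln(0.73) = 0.3147
L[2] = -ln(1-0.658) = -ln(0.342) = 1.0729
L[3] = -ln(1-0.627) = -ln(0.373) = 0.9862
L[4] = -ln(1-0.824) = -ln(0.176) = 1.7373
mean = (1.7958 + 0.3147 + 1.0729 + 0.9862 + 1.7373)/5 = 1.1814

1.1814


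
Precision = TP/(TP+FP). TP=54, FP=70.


Precision = TP/(TP+FP)
= 54/(54+70)
= 54/124 = 43.55%

43.55%


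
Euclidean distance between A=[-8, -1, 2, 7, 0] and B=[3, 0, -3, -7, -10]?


d = √((-8-3)² + (-1-0)² + (2+ 3)² + (7+ 7)² + (0+ 10)²)
  = √(121 + 1 + 25 + 196 + 100)
  = √443 = 21.0476

21.0476


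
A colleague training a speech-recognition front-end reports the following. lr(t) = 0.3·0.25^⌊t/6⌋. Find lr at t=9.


n_drops = ⌊9/6⌋ = 1
lr = 0.3·0.25^1 = 0.3·0.25 = 0.075

0.075


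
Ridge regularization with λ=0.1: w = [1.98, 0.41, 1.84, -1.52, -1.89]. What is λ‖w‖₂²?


‖w‖₂² = (1.98)² + (0.41)² + (1.84)² + (-1.52)² + (-1.89)²
     = 3.9204 + 0.1681 + 3.3856 + 2.3104 + 3.5721
     = 13.3566
λ·‖w‖₂² = 0.1·13.3566 = 1.33566

1.33566


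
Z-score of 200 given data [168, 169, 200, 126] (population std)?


μ = 165.75, σ = 26.3095
z = (200 - 165.75)/26.3095 = 1.3018

1.3018


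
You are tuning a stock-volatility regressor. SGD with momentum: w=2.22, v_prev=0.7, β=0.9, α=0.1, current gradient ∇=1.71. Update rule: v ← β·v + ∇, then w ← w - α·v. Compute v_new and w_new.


v_new = 0.9·0.7 + 1.71 = 0.63 + 1.71 = 2.34
w_new = 2.22 - 0.1·2.34 = 2.22 - 0.234 = 1.986

v_new=2.34, w_new=1.986


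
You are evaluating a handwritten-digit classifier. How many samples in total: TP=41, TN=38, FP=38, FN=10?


Total = TP + TN + FP + FN
= 41 + 38 + 38 + 10
= 127
(Predicted positive: 79, predicted negative: 48)

127


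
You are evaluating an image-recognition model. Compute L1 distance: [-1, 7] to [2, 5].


d = |-1-2| + |7-5|
  = 3 + 2
  = 5

5


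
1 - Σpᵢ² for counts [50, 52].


Probabilities: [50/102, 52/102] ≈ [0.4902, 0.5098]
Σpᵢ² = (2500 + 2704)/102² = 5204/10404
Gini = 1 - Σpᵢ² = 1 - 5204/10404 = 0.4998

0.4998


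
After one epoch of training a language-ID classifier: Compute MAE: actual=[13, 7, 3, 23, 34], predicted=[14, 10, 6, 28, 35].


Absolute errors: |13-14|=1, |7-10|=3, |3-6|=3, |23-28|=5, |34-35|=1
Sum = 13
MAE = 13/5 = 13/5

13/5


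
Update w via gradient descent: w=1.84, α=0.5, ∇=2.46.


w_new = w - α·∇
= 1.84 - 0.5·2.46
= 1.84 - 1.23
= 0.61

0.61


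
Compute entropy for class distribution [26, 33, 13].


Probabilities: [26/72, 33/72, 13/72] ≈ [0.3611, 0.4583, 0.1806]
H = -((26/72)·log₂(26/72) + (33/72)·log₂(33/72) + (13/72)·log₂(13/72))
  = 1.4924 bits

1.4924 bits


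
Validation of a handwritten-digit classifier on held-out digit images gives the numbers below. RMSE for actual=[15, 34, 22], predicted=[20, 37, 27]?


MSE = 59/3 = 19.6667
RMSE = √(59/3) = 4.4347

4.4347


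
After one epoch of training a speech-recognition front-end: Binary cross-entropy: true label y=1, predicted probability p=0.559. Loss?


BCE = -[y·ln(p) + (1-y)·ln(1-p)]
= -1·ln(0.559) - 0
= -ln(0.559) = 0.5816

0.5816


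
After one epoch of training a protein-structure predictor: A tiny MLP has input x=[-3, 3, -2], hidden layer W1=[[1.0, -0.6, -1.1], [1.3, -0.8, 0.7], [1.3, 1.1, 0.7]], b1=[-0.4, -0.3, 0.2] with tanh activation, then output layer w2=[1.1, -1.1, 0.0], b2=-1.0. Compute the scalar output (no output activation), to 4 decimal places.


z1[0] = (1.0)·(-3) + (-0.6)·(3) + (-1.1)·(-2) - 0.4 = -3.0
z1[1] = (1.3)·(-3) + (-0.8)·(3) + (0.7)·(-2) - 0.3 = -8.0
z1[2] = (1.3)·(-3) + (1.1)·(3) + (0.7)·(-2) + 0.2 = -1.8
h = tanh(z1) = [-0.9951, -1.0, -0.9468]
output = (1.1)·(-0.9951) + (-1.1)·(-1.0) + (0.0)·(-0.9468) - 1.0 = -0.9946

-0.9946


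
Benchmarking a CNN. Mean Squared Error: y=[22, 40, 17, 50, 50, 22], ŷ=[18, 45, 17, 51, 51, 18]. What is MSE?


Squared errors: (22-18)²=16, (40-45)²=25, (17-17)²=0, (50-51)²=1, (50-51)²=1, (22-18)²=16
Sum = 59
MSE = 59/6 = 59/6

59/6


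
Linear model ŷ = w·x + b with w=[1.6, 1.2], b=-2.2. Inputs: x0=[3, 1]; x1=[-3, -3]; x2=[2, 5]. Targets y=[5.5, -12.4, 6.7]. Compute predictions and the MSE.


ŷ0 = (1.6)·(3) + (1.2)·(1) - 2.2 = 3.8
ŷ1 = (1.6)·(-3) + (1.2)·(-3) - 2.2 = -10.6
ŷ2 = (1.6)·(2) + (1.2)·(5) - 2.2 = 7.0
errors² = [2.89, 3.24, 0.09]
MSE = 6.2200/3 = 2.0733

2.0733


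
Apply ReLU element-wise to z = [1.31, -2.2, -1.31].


ReLU(1.31) = max(0, 1.31) = 1.31
ReLU(-2.2) = max(0, -2.2) = 0.0
ReLU(-1.31) = max(0, -1.31) = 0.0
result = [1.31, 0.0, 0.0]

[1.31, 0.0, 0.0]


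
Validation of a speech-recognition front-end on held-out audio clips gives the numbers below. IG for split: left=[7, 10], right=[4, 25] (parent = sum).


Parent = [11, 35], H_parent = 0.7936
H_left = 0.9774 (n=17), H_right = 0.5788 (n=29)
H_children = (17/46)·0.9774 + (29/46)·0.5788 = 0.7261
IG = 0.7936 - 0.7261 = 0.0675

0.0675


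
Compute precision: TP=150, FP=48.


Precision = TP/(TP+FP)
= 150/(150+48)
= 150/198 = 75.76%

75.76%


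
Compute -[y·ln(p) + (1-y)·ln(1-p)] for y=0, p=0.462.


BCE = -[y·ln(p) + (1-y)·ln(1-p)]
= -0 - 1·ln(1-0.462)
= -ln(0.538) = 0.6199

0.6199


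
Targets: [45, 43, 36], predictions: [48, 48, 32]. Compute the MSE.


Squared errors: (45-48)²=9, (43-48)²=25, (36-32)²=16
Sum = 50
MSE = 50/3 = 50/3

50/3


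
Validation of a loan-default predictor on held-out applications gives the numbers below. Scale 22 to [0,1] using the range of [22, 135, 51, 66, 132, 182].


min=22, max=182
(22-22)/(182-22) = 0/160 = 0.0

0.0


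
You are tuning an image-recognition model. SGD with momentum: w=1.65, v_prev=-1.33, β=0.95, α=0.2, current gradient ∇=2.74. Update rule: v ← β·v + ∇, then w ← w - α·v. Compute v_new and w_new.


v_new = 0.95·-1.33 + 2.74 = -1.2635 + 2.74 = 1.4765
w_new = 1.65 - 0.2·1.4765 = 1.65 - 0.2953 = 1.3547

v_new=1.4765, w_new=1.3547


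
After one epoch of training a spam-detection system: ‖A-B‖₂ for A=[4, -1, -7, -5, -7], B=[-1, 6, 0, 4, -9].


d = √((4+ 1)² + (-1-6)² + (-7-0)² + (-5-4)² + (-7+ 9)²)
  = √(25 + 49 + 49 + 81 + 4)
  = √208 = 14.4222

14.4222


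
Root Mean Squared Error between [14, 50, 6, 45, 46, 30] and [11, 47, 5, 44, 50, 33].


MSE = 45/6 = 7.5
RMSE = √(45/6) = 2.7386

2.7386


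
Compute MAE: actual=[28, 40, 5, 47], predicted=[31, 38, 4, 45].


Absolute errors: |28-31|=3, |40-38|=2, |5-4|=1, |47-45|=2
Sum = 8
MAE = 8/4 = 2

2


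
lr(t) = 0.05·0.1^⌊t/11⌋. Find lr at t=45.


n_drops = ⌊45/11⌋ = 4
lr = 0.05·0.1^4 = 0.05·0.0001 = 0.000005

0.000005


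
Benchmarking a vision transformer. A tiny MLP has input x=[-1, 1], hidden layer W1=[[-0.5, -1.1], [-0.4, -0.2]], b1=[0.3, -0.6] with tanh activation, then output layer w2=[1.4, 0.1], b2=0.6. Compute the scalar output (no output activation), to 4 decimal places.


z1[0] = (-0.5)·(-1) + (-1.1)·(1) + 0.3 = -0.3
z1[1] = (-0.4)·(-1) + (-0.2)·(1) - 0.6 = -0.4
h = tanh(z1) = [-0.2913, -0.3799]
output = (1.4)·(-0.2913) + (0.1)·(-0.3799) + 0.6 = 0.1542

0.1542


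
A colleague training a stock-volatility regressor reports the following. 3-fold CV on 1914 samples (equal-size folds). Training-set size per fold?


Fold size = 1914/3 = 638
Training per fold = 1914 - 638 = 1276

1276


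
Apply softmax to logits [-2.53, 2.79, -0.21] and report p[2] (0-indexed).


Exponentials: e^-2.53=0.0797, e^2.79=16.281, e^-0.21=0.8106
Sum = 17.1713
Softmax = [0.0046, 0.9482, 0.0472]
p[2] = 0.8106/17.1713 = 0.0472

0.0472


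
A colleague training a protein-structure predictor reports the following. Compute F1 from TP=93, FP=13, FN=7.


Precision = 93/106 = 0.8774
Recall = 93/100 = 0.93
F1 = 2·P·R/(P+R) = 2·TP/(2·TP+FP+FN) = 186/(186+13+7) = 186/206 = 0.9029

0.9029


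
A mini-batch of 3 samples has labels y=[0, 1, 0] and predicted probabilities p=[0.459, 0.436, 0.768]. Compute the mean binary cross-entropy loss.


L[0] = -ln(1-0.459) = -ln(0.541) = 0.6143
L[1] = -ln(0.436) = 0.8301
L[2] = -ln(1-0.768) = -ln(0.232) = 1.461
mean = (0.6143 + 0.8301 + 1.461)/3 = 0.9685

0.9685


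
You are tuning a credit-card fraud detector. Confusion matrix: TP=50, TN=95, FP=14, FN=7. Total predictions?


Total = TP + TN + FP + FN
= 50 + 95 + 14 + 7
= 166
(Predicted positive: 64, predicted negative: 102)

166


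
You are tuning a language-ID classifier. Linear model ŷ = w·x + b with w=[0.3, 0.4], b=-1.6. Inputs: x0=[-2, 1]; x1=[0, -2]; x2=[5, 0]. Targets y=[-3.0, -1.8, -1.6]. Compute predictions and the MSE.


ŷ0 = (0.3)·(-2) + (0.4)·(1) - 1.6 = -1.8
ŷ1 = (0.3)·(0) + (0.4)·(-2) - 1.6 = -2.4
ŷ2 = (0.3)·(5) + (0.4)·(0) - 1.6 = -0.1
errors² = [1.44, 0.36, 2.25]
MSE = 4.0500/3 = 1.35

1.35


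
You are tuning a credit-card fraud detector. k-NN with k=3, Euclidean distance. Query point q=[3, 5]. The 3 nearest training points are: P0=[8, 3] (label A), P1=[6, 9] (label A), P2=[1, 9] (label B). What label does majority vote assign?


d(q,P0) = 5.3852  (label A)
d(q,P1) = 5.0  (label A)
d(q,P2) = 4.4721  (label B)
Votes: A=2, B=1
Majority → A

A


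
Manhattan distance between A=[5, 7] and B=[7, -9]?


d = |5-7| + |7+ 9|
  = 2 + 16
  = 18

18


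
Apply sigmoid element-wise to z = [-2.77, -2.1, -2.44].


σ(-2.77) = 1/(1+e^2.77) = 0.059
σ(-2.1) = 1/(1+e^2.1) = 0.1091
σ(-2.44) = 1/(1+e^2.44) = 0.0802
result = [0.059, 0.1091, 0.0802]

[0.059, 0.1091, 0.0802]


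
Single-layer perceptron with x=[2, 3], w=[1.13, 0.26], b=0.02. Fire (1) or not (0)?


z = (2)·(1.13) + (3)·(0.26) + 0.02
  = 3.06
step(z) = 1 (z≥0)

1


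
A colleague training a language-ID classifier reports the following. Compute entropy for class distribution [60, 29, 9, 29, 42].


Probabilities: [60/169, 29/169, 9/169, 29/169, 42/169] ≈ [0.355, 0.1716, 0.0533, 0.1716, 0.2485]
H = -((60/169)·log₂(60/169) + (29/169)·log₂(29/169) + (9/169)·log₂(9/169) + (29/169)·log₂(29/169) + (42/169)·log₂(42/169))
  = 2.1276 bits

2.1276 bits


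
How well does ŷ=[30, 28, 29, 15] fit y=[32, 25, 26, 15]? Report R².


ȳ = 24.5
SS_res = Σ(y-ŷ)² = 22
SS_tot = Σ(y-ȳ)² = 149
R² = 1 - SS_res/SS_tot = 1 - 0.1477 = 0.8523

0.8523


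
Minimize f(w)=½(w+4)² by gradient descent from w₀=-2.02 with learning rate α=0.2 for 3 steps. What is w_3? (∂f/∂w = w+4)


step 1: grad = -2.02+4 = 1.98; w = -2.02 - 0.2·(1.98) = -2.416
step 2: grad = -2.416+4 = 1.584; w = -2.416 - 0.2·(1.584) = -2.7328
step 3: grad = -2.7328+4 = 1.2672; w = -2.7328 - 0.2·(1.2672) = -2.98624

-2.98624


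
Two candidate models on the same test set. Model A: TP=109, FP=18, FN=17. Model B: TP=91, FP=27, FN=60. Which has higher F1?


Model A: P=109/127=0.8583, R=109/126=0.8651, F1=2PR/(P+R)=2TP/(2TP+FP+FN)=218/253=0.8617
Model B: P=91/118=0.7712, R=91/151=0.6026, F1=2PR/(P+R)=2TP/(2TP+FP+FN)=182/269=0.6766
0.8617 > 0.6766 → Model A

Model A


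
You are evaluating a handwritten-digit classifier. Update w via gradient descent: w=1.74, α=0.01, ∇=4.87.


w_new = w - α·∇
= 1.74 - 0.01·4.87
= 1.74 - 0.0487
= 1.6913

1.6913


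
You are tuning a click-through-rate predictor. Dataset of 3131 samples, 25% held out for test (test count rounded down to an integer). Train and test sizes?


Test = ⌊3131·25/100⌋ = 782
Train = 3131 - 782 = 2349

Train: 2349, Test: 782


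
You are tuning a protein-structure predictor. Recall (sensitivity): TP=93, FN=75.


Recall = TP/(TP+FN)
= 93/(93+75)
= 93/168 = 55.36%

55.36%


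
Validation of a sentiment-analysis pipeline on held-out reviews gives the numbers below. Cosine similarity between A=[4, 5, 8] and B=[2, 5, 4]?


A·B = 4·2 + 5·5 + 8·4 = 65
‖A‖ = √105 = 10.247, ‖B‖ = √45 = 6.7082
cos = 65/(√105·√45) = 65/√4725 = 0.9456

0.9456


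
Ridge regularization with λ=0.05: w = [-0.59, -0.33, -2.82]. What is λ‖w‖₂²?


‖w‖₂² = (-0.59)² + (-0.33)² + (-2.82)²
     = 0.3481 + 0.1089 + 7.9524
     = 8.4094
λ·‖w‖₂² = 0.05·8.4094 = 0.42047

0.42047


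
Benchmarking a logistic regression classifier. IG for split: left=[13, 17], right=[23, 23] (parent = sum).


Parent = [36, 40], H_parent = 0.998
H_left = 0.9871 (n=30), H_right = 1 (n=46)
H_children = (30/76)·0.9871 + (46/76)·1 = 0.9949
IG = 0.998 - 0.9949 = 0.0031

0.0031


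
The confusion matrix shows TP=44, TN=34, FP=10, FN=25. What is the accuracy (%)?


Accuracy = (TP+TN)/(TP+TN+FP+FN)
= (44+34)/(113)
= 78/113 = 69.03%

69.03%


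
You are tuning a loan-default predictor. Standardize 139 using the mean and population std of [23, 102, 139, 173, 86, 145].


μ = 111.3333, σ = 48.7055
z = (139 - 111.3333)/48.7055 = 0.568

0.568


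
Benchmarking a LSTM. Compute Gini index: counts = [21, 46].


Probabilities: [21/67, 46/67] ≈ [0.3134, 0.6866]
Σpᵢ² = (441 + 2116)/67² = 2557/4489
Gini = 1 - Σpᵢ² = 1 - 2557/4489 = 0.4304

0.4304


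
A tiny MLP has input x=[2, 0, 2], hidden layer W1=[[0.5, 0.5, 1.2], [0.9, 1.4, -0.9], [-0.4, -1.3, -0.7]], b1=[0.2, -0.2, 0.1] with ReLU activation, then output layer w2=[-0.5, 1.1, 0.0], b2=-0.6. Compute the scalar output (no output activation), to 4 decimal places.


z1[0] = (0.5)·(2) + (0.5)·(0) + (1.2)·(2) + 0.2 = 3.6
z1[1] = (0.9)·(2) + (1.4)·(0) + (-0.9)·(2) - 0.2 = -0.2
z1[2] = (-0.4)·(2) + (-1.3)·(0) + (-0.7)·(2) + 0.1 = -2.1
h = ReLU(z1) = [3.6, 0.0, 0.0]
output = (-0.5)·(3.6) + (1.1)·(0.0) + (0.0)·(0.0) - 0.6 = -2.4

-2.4


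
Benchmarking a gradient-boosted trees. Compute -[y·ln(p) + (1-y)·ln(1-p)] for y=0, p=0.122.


BCE = -[y·ln(p) + (1-y)·ln(1-p)]
= -0 - 1·ln(1-0.122)
= -ln(0.878) = 0.1301

0.1301


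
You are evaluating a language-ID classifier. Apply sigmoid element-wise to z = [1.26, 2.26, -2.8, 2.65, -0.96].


σ(1.26) = 1/(1+e^-1.26) = 0.779
σ(2.26) = 1/(1+e^-2.26) = 0.9055
σ(-2.8) = 1/(1+e^2.8) = 0.0573
σ(2.65) = 1/(1+e^-2.65) = 0.934
σ(-0.96) = 1/(1+e^0.96) = 0.2769
result = [0.779, 0.9055, 0.0573, 0.934, 0.2769]

[0.779, 0.9055, 0.0573, 0.934, 0.2769]


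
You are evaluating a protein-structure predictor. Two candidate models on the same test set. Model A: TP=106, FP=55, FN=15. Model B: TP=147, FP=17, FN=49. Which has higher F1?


Model A: P=106/161=0.6584, R=106/121=0.876, F1=2PR/(P+R)=2TP/(2TP+FP+FN)=212/282=0.7518
Model B: P=147/164=0.8963, R=147/196=0.75, F1=2PR/(P+R)=2TP/(2TP+FP+FN)=294/360=0.8167
0.7518 < 0.8167 → Model B

Model B


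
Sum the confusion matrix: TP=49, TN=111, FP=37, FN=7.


Total = TP + TN + FP + FN
= 49 + 111 + 37 + 7
= 204
(Predicted positive: 86, predicted negative: 118)

204


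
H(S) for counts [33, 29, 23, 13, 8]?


Probabilities: [33/106, 29/106, 23/106, 13/106, 8/106] ≈ [0.3113, 0.2736, 0.217, 0.1226, 0.0755]
H = -((33/106)·log₂(33/106) + (29/106)·log₂(29/106) + (23/106)·log₂(23/106) + (13/106)·log₂(13/106) + (8/106)·log₂(8/106))
  = 2.1667 bits

2.1667 bits


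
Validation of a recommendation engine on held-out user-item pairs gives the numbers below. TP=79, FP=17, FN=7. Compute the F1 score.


Precision = 79/96 = 0.8229
Recall = 79/86 = 0.9186
F1 = 2·P·R/(P+R) = 2·TP/(2·TP+FP+FN) = 158/(158+17+7) = 158/182 = 0.8681

0.8681


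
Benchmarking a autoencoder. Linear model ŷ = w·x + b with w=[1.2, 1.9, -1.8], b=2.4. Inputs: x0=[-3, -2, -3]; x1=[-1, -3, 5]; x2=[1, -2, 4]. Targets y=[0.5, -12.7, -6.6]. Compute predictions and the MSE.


ŷ0 = (1.2)·(-3) + (1.9)·(-2) + (-1.8)·(-3) + 2.4 = 0.4
ŷ1 = (1.2)·(-1) + (1.9)·(-3) + (-1.8)·(5) + 2.4 = -13.5
ŷ2 = (1.2)·(1) + (1.9)·(-2) + (-1.8)·(4) + 2.4 = -7.4
errors² = [0.01, 0.64, 0.64]
MSE = 1.2900/3 = 0.43

0.43


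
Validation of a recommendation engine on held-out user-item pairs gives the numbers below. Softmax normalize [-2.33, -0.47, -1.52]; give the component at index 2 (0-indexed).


Exponentials: e^-2.33=0.0973, e^-0.47=0.625, e^-1.52=0.2187
Sum = 0.941
Softmax = [0.1034, 0.6642, 0.2324]
p[2] = 0.2187/0.941 = 0.2324

0.2324


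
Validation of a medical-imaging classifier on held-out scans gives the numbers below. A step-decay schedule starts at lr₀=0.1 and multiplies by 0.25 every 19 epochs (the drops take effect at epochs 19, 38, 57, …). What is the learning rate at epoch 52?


n_drops = ⌊52/19⌋ = 2
lr = 0.1·0.25^2 = 0.1·0.0625 = 0.00625

0.00625


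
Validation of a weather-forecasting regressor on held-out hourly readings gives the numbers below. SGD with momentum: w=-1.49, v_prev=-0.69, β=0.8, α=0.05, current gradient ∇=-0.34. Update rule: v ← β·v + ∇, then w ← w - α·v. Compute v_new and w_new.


v_new = 0.8·-0.69 - 0.34 = -0.552 - 0.34 = -0.892
w_new = -1.49 - 0.05·-0.892 = -1.49 + 0.0446 = -1.4454

v_new=-0.892, w_new=-1.4454


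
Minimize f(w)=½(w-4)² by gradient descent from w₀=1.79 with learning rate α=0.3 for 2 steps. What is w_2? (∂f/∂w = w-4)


step 1: grad = 1.79-4 = -2.21; w = 1.79 - 0.3·(-2.21) = 2.453
step 2: grad = 2.453-4 = -1.547; w = 2.453 - 0.3·(-1.547) = 2.9171

2.9171


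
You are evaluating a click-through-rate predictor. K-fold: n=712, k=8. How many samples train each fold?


Fold size = 712/8 = 89
Training per fold = 712 - 89 = 623

623


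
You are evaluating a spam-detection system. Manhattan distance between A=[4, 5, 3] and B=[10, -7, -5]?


d = |4-10| + |5+ 7| + |3+ 5|
  = 6 + 12 + 8
  = 26

26


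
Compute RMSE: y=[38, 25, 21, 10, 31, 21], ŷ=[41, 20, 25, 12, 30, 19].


MSE = 59/6 = 9.8333
RMSE = √(59/6) = 3.1358

3.1358


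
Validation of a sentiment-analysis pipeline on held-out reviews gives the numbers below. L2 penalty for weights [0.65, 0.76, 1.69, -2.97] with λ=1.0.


‖w‖₂² = (0.65)² + (0.76)² + (1.69)² + (-2.97)²
     = 0.4225 + 0.5776 + 2.8561 + 8.8209
     = 12.6771
λ·‖w‖₂² = 1.0·12.6771 = 12.6771

12.6771


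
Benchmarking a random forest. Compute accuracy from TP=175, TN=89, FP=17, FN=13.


Accuracy = (TP+TN)/(TP+TN+FP+FN)
= (175+89)/(294)
= 264/294 = 89.8%

89.8%
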